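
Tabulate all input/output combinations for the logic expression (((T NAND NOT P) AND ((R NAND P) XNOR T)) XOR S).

P | R | T | S | Output
----------------------
0 | 0 | 0 | 0 | 0
0 | 0 | 0 | 1 | 1
0 | 0 | 1 | 0 | 0
0 | 0 | 1 | 1 | 1
0 | 1 | 0 | 0 | 0
0 | 1 | 0 | 1 | 1
0 | 1 | 1 | 0 | 0
0 | 1 | 1 | 1 | 1
1 | 0 | 0 | 0 | 0
1 | 0 | 0 | 1 | 1
1 | 0 | 1 | 0 | 1
1 | 0 | 1 | 1 | 0
1 | 1 | 0 | 0 | 1
1 | 1 | 0 | 1 | 0
1 | 1 | 1 | 0 | 0
1 | 1 | 1 | 1 | 1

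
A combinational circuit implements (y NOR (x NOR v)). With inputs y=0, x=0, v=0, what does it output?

Substituting: (0 NOR (0 NOR 0))
= 0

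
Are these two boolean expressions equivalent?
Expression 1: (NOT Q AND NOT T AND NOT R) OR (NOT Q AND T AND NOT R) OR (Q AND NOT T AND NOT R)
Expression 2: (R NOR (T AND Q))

Yes, they are equivalent — the two output columns agree on all 8 assignments:
Q | T | R | Expression 1 | Expression 2
---------------------------------------
0 | 0 | 0 | 1 | 1
0 | 0 | 1 | 0 | 0
0 | 1 | 0 | 1 | 1
0 | 1 | 1 | 0 | 0
1 | 0 | 0 | 1 | 1
1 | 0 | 1 | 0 | 0
1 | 1 | 0 | 0 | 0
1 | 1 | 1 | 0 | 0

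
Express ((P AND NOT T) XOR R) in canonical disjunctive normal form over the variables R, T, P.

(NOT R AND NOT T AND P) OR (R AND NOT T AND NOT P) OR (R AND T AND NOT P) OR (R AND T AND P)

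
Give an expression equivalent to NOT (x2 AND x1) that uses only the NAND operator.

(((x2 NAND x1) NAND (x2 NAND x1)) NAND ((x2 NAND x1) NAND (x2 NAND x1)))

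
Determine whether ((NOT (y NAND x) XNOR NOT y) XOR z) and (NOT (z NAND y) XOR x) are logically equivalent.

No. Counterexample: with y=0, x=0, z=1, Expression 1 = 1 but Expression 2 = 0.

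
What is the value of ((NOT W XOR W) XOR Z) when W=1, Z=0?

Substituting: ((NOT 1 XOR 1) XOR 0)
= 1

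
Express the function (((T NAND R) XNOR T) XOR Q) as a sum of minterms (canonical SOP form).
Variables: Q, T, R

Σm(2, 4, 5, 7) = (NOT Q AND T AND NOT R) OR (Q AND NOT T AND NOT R) OR (Q AND NOT T AND R) OR (Q AND T AND R)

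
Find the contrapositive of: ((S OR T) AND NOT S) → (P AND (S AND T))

Contrapositive: NOT (P AND (S AND T)) → NOT ((S OR T) AND NOT S)
Note: A statement and its contrapositive are logically equivalent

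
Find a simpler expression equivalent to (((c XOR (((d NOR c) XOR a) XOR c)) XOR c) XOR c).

By XOR self-cancellation ((E XOR v) XOR v = E) then XOR self-cancellation ((E XOR v) XOR v = E):
= ((d NOR c) XOR a)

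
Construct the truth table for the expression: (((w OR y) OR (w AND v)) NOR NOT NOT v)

y | w | v | Output
------------------
0 | 0 | 0 | 1
0 | 0 | 1 | 0
0 | 1 | 0 | 0
0 | 1 | 1 | 0
1 | 0 | 0 | 0
1 | 0 | 1 | 0
1 | 1 | 0 | 0
1 | 1 | 1 | 0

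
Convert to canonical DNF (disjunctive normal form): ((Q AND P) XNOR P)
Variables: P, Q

(NOT P AND NOT Q) OR (NOT P AND Q) OR (P AND Q)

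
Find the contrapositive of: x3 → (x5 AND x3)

Contrapositive: NOT (x5 AND x3) → NOT x3
Note: A statement and its contrapositive are logically equivalent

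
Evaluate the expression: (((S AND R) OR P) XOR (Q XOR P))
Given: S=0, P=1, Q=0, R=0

Substituting: (((0 AND 0) OR 1) XOR (0 XOR 1))
= 0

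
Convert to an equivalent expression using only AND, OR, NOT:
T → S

NOT T OR S
(Implication elimination: A → B = NOT A OR B)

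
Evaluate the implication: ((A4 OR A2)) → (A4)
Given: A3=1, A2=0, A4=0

Antecedent ((A4 OR A2)) = 0; consequent (A4) = 0.
0 → 0 = 1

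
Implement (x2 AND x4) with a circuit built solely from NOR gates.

((x2 NOR x2) NOR (x4 NOR x4))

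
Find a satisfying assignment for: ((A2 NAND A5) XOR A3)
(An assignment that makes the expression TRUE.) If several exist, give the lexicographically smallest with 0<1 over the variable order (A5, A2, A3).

A5=0, A2=0, A3=0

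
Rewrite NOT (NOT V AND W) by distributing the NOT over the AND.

V OR NOT W
De Morgan's: NOT(AND of terms) = OR of negations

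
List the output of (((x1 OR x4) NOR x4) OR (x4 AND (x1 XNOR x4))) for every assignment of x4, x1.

x4 | x1 | Output
----------------
0 | 0 | 1
0 | 1 | 0
1 | 0 | 0
1 | 1 | 1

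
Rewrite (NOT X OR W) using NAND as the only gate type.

(((X NAND X) NAND (X NAND X)) NAND (W NAND W))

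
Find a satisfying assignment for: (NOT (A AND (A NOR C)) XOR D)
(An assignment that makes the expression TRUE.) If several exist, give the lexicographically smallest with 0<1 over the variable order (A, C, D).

A=0, C=0, D=0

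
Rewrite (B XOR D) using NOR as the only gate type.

((((B NOR D) NOR (B NOR D)) NOR ((B NOR D) NOR (B NOR D))) NOR ((((B NOR B) NOR (D NOR D)) NOR ((B NOR B) NOR (D NOR D))) NOR (((B NOR B) NOR (D NOR D)) NOR ((B NOR B) NOR (D NOR D)))))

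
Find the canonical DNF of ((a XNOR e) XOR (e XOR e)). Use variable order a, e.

(NOT a AND NOT e) OR (a AND e)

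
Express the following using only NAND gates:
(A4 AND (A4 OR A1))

((A4 NAND ((A4 NAND A4) NAND (A1 NAND A1))) NAND (A4 NAND ((A4 NAND A4) NAND (A1 NAND A1))))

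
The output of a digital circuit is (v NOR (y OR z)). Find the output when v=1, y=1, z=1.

Substituting: (1 NOR (1 OR 1))
= 0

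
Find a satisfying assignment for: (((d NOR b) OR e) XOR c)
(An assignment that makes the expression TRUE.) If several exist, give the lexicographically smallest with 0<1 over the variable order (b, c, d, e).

b=0, c=0, d=0, e=0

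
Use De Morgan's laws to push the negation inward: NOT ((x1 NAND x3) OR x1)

NOT (x1 NAND x3) AND NOT x1
De Morgan's: NOT(OR of terms) = AND of negations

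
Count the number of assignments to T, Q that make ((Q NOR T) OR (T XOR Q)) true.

Satisfying assignments: (0,0), (0,1), (1,0)
Count: 3 out of 4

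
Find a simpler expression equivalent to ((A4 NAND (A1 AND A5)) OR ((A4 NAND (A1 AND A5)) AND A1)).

By absorption (E OR (E AND v) = E):
= (A4 NAND (A1 AND A5))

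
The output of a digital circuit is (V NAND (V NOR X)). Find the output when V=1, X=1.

Substituting: (1 NAND (1 NOR 1))
= 1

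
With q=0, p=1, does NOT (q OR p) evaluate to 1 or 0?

Substituting: NOT (0 OR 1)
= 0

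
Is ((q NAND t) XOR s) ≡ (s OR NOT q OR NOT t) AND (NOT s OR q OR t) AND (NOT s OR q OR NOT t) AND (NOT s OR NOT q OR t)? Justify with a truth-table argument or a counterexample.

Yes, they are equivalent — the two output columns agree on all 8 assignments:
s | q | t | Expression 1 | Expression 2
---------------------------------------
0 | 0 | 0 | 1 | 1
0 | 0 | 1 | 1 | 1
0 | 1 | 0 | 1 | 1
0 | 1 | 1 | 0 | 0
1 | 0 | 0 | 0 | 0
1 | 0 | 1 | 0 | 0
1 | 1 | 0 | 0 | 0
1 | 1 | 1 | 1 | 1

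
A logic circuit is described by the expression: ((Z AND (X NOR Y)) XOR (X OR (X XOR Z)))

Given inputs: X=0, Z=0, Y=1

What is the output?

Substituting: ((0 AND (0 NOR 1)) XOR (0 OR (0 XOR 0)))
= 0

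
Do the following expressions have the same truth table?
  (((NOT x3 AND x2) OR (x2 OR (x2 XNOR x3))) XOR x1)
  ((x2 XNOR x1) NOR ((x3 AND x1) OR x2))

No. Counterexample: with x3=0, x2=0, x1=0, Expression 1 = 1 but Expression 2 = 0.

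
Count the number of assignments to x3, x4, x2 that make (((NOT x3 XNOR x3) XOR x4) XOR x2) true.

Satisfying assignments: (0,0,1), (0,1,0), (1,0,1), (1,1,0)
Count: 4 out of 8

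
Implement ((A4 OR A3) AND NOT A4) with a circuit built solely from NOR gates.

((((A4 NOR A3) NOR (A4 NOR A3)) NOR ((A4 NOR A3) NOR (A4 NOR A3))) NOR ((A4 NOR A4) NOR (A4 NOR A4)))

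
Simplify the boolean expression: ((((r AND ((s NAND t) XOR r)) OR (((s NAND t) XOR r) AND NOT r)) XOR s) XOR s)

By XOR self-cancellation ((E XOR v) XOR v = E) then distribution ((E AND v) OR (E AND NOT v) = E):
= ((s NAND t) XOR r)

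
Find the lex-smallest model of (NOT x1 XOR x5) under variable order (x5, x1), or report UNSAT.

x5=0, x1=0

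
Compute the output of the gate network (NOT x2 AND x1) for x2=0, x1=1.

Substituting: (NOT 0 AND 1)
= 1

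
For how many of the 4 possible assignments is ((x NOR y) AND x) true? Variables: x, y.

No assignment satisfies the expression.
Count: 0 out of 4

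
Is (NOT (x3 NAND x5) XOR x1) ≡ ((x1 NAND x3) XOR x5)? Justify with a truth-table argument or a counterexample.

No. Counterexample: with x5=0, x1=0, x3=0, Expression 1 = 0 but Expression 2 = 1.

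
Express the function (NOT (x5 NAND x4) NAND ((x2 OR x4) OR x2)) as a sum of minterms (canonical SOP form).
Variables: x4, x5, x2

Σm(0, 1, 2, 3, 4, 5) = (NOT x4 AND NOT x5 AND NOT x2) OR (NOT x4 AND NOT x5 AND x2) OR (NOT x4 AND x5 AND NOT x2) OR (NOT x4 AND x5 AND x2) OR (x4 AND NOT x5 AND NOT x2) OR (x4 AND NOT x5 AND x2)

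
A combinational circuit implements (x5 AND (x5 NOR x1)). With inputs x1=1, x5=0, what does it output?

Substituting: (0 AND (0 NOR 1))
= 0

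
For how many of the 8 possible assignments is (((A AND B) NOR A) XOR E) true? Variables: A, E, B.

Satisfying assignments: (0,0,0), (0,0,1), (1,1,0), (1,1,1)
Count: 4 out of 8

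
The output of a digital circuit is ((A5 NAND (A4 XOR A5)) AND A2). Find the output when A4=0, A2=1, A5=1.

Substituting: ((1 NAND (0 XOR 1)) AND 1)
= 0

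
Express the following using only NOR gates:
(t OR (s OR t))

((t NOR ((s NOR t) NOR (s NOR t))) NOR (t NOR ((s NOR t) NOR (s NOR t))))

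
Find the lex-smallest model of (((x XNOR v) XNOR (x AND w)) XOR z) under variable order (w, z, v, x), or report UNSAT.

w=0, z=0, v=0, x=1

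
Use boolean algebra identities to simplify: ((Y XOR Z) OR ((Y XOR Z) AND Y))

By absorption (E OR (E AND v) = E):
= (Y XOR Z)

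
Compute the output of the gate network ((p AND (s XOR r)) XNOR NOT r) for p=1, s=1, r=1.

Substituting: ((1 AND (1 XOR 1)) XNOR NOT 1)
= 1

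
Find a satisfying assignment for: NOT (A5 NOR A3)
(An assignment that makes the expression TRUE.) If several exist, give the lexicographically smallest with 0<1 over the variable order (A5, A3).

A5=0, A3=1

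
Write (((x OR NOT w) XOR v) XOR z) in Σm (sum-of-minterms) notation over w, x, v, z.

Σm(0, 3, 4, 7, 9, 10, 12, 15) = (NOT w AND NOT x AND NOT v AND NOT z) OR (NOT w AND NOT x AND v AND z) OR (NOT w AND x AND NOT v AND NOT z) OR (NOT w AND x AND v AND z) OR (w AND NOT x AND NOT v AND z) OR (w AND NOT x AND v AND NOT z) OR (w AND x AND NOT v AND NOT z) OR (w AND x AND v AND z)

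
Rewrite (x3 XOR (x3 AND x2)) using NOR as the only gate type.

((((x3 NOR ((x3 NOR x3) NOR (x2 NOR x2))) NOR (x3 NOR ((x3 NOR x3) NOR (x2 NOR x2)))) NOR ((x3 NOR ((x3 NOR x3) NOR (x2 NOR x2))) NOR (x3 NOR ((x3 NOR x3) NOR (x2 NOR x2))))) NOR ((((x3 NOR x3) NOR (((x3 NOR x3) NOR (x2 NOR x2)) NOR ((x3 NOR x3) NOR (x2 NOR x2)))) NOR ((x3 NOR x3) NOR (((x3 NOR x3) NOR (x2 NOR x2)) NOR ((x3 NOR x3) NOR (x2 NOR x2))))) NOR (((x3 NOR x3) NOR (((x3 NOR x3) NOR (x2 NOR x2)) NOR ((x3 NOR x3) NOR (x2 NOR x2)))) NOR ((x3 NOR x3) NOR (((x3 NOR x3) NOR (x2 NOR x2)) NOR ((x3 NOR x3) NOR (x2 NOR x2)))))))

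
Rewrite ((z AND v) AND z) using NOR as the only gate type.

((((z NOR z) NOR (v NOR v)) NOR ((z NOR z) NOR (v NOR v))) NOR (z NOR z))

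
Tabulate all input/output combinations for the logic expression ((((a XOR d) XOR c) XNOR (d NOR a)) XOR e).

d | c | a | e | Output
----------------------
0 | 0 | 0 | 0 | 0
0 | 0 | 0 | 1 | 1
0 | 0 | 1 | 0 | 0
0 | 0 | 1 | 1 | 1
0 | 1 | 0 | 0 | 1
0 | 1 | 0 | 1 | 0
0 | 1 | 1 | 0 | 1
0 | 1 | 1 | 1 | 0
1 | 0 | 0 | 0 | 0
1 | 0 | 0 | 1 | 1
1 | 0 | 1 | 0 | 1
1 | 0 | 1 | 1 | 0
1 | 1 | 0 | 0 | 1
1 | 1 | 0 | 1 | 0
1 | 1 | 1 | 0 | 0
1 | 1 | 1 | 1 | 1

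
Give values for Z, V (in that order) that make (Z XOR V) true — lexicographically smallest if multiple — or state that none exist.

Z=0, V=1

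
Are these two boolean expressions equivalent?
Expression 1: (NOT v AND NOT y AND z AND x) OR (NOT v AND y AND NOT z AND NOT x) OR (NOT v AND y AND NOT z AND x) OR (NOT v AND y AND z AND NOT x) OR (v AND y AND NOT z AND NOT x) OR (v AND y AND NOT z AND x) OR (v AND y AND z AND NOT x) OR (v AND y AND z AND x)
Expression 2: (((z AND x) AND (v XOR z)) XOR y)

Yes, they are equivalent — the two output columns agree on all 16 assignments:
v | y | z | x | Expression 1 | Expression 2
-------------------------------------------
0 | 0 | 0 | 0 | 0 | 0
0 | 0 | 0 | 1 | 0 | 0
0 | 0 | 1 | 0 | 0 | 0
0 | 0 | 1 | 1 | 1 | 1
0 | 1 | 0 | 0 | 1 | 1
0 | 1 | 0 | 1 | 1 | 1
0 | 1 | 1 | 0 | 1 | 1
0 | 1 | 1 | 1 | 0 | 0
1 | 0 | 0 | 0 | 0 | 0
1 | 0 | 0 | 1 | 0 | 0
1 | 0 | 1 | 0 | 0 | 0
1 | 0 | 1 | 1 | 0 | 0
1 | 1 | 0 | 0 | 1 | 1
1 | 1 | 0 | 1 | 1 | 1
1 | 1 | 1 | 0 | 1 | 1
1 | 1 | 1 | 1 | 1 | 1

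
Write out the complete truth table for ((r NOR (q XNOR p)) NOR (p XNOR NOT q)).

p | q | r | Output
------------------
0 | 0 | 0 | 1
0 | 0 | 1 | 1
0 | 1 | 0 | 0
0 | 1 | 1 | 0
1 | 0 | 0 | 0
1 | 0 | 1 | 0
1 | 1 | 0 | 1
1 | 1 | 1 | 1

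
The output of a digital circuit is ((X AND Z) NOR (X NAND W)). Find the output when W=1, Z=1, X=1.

Substituting: ((1 AND 1) NOR (1 NAND 1))
= 0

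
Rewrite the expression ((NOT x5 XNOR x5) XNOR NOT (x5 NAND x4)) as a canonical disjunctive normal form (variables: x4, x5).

(NOT x4 AND NOT x5) OR (NOT x4 AND x5) OR (x4 AND NOT x5)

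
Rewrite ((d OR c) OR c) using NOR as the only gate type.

((((d NOR c) NOR (d NOR c)) NOR c) NOR (((d NOR c) NOR (d NOR c)) NOR c))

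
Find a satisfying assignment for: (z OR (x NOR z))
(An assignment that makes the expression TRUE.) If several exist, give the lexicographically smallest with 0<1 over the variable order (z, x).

z=0, x=0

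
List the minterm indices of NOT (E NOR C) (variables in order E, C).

Σm(1, 2, 3) = (NOT E AND C) OR (E AND NOT C) OR (E AND C)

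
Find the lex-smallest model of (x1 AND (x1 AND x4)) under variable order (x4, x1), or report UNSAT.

x4=1, x1=1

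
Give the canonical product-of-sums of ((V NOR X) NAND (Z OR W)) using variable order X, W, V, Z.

ΠM(1, 4, 5) = (X OR W OR V OR NOT Z) AND (X OR NOT W OR V OR Z) AND (X OR NOT W OR V OR NOT Z)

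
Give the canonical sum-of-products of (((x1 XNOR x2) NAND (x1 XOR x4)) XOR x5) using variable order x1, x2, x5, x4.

Σm(0, 3, 4, 5, 8, 9, 13, 14) = (NOT x1 AND NOT x2 AND NOT x5 AND NOT x4) OR (NOT x1 AND NOT x2 AND x5 AND x4) OR (NOT x1 AND x2 AND NOT x5 AND NOT x4) OR (NOT x1 AND x2 AND NOT x5 AND x4) OR (x1 AND NOT x2 AND NOT x5 AND NOT x4) OR (x1 AND NOT x2 AND NOT x5 AND x4) OR (x1 AND x2 AND NOT x5 AND x4) OR (x1 AND x2 AND x5 AND NOT x4)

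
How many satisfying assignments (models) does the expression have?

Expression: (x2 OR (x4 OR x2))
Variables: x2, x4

Satisfying assignments: (0,1), (1,0), (1,1)
Count: 3 out of 4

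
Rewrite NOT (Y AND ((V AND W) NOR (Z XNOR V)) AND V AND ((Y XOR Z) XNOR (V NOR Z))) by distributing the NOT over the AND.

NOT Y OR NOT ((V AND W) NOR (Z XNOR V)) OR NOT V OR NOT ((Y XOR Z) XNOR (V NOR Z))
De Morgan's: NOT(AND of terms) = OR of negations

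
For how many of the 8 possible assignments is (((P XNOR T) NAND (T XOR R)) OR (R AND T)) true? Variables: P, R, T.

Satisfying assignments: (0,0,0), (0,0,1), (0,1,1), (1,0,0), (1,1,0), (1,1,1)
Count: 6 out of 8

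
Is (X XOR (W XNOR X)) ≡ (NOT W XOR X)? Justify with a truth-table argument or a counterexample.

No. Counterexample: with X=1, W=0, Expression 1 = 1 but Expression 2 = 0.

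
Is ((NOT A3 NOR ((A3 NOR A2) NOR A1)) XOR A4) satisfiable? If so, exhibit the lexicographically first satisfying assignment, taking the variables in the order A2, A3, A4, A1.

A2=0, A3=0, A4=1, A1=0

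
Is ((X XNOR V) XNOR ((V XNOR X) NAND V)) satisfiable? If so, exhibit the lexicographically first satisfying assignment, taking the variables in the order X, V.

X=0, V=0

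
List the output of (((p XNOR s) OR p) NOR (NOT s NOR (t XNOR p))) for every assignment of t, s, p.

t | s | p | Output
------------------
0 | 0 | 0 | 0
0 | 0 | 1 | 0
0 | 1 | 0 | 1
0 | 1 | 1 | 0
1 | 0 | 0 | 0
1 | 0 | 1 | 0
1 | 1 | 0 | 0
1 | 1 | 1 | 0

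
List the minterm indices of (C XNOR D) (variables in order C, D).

Σm(0, 3) = (NOT C AND NOT D) OR (C AND D)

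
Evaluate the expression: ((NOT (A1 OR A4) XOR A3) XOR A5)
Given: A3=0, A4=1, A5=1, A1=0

Substituting: ((NOT (0 OR 1) XOR 0) XOR 1)
= 1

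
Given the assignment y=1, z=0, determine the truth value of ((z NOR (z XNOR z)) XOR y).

Substituting: ((0 NOR (0 XNOR 0)) XOR 1)
= 1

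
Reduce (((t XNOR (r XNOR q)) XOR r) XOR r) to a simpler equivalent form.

By XOR self-cancellation ((E XOR v) XOR v = E):
= (t XNOR (r XNOR q))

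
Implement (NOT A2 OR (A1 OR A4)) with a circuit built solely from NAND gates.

(((A2 NAND A2) NAND (A2 NAND A2)) NAND (((A1 NAND A1) NAND (A4 NAND A4)) NAND ((A1 NAND A1) NAND (A4 NAND A4))))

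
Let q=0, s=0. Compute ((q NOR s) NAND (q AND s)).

Substituting: ((0 NOR 0) NAND (0 AND 0))
= 1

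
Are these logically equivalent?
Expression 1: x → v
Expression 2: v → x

No, Converse is not equivalent to original (counterexample: v=0, x=1)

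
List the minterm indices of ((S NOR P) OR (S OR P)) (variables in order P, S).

Σm(0, 1, 2, 3) = (NOT P AND NOT S) OR (NOT P AND S) OR (P AND NOT S) OR (P AND S)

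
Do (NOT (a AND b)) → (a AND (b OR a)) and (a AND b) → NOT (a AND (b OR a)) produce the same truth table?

No, Inverse is not equivalent to original (counterexample: a=0, b=0)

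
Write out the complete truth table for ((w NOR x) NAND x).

x | w | Output
--------------
0 | 0 | 1
0 | 1 | 1
1 | 0 | 1
1 | 1 | 1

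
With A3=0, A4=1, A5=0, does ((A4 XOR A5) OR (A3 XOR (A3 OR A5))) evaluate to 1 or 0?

Substituting: ((1 XOR 0) OR (0 XOR (0 OR 0)))
= 1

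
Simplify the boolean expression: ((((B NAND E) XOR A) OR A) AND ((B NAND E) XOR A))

By absorption (E AND (E OR v) = E):
= ((B NAND E) XOR A)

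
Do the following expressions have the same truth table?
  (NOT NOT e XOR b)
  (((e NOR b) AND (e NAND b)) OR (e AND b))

No. Counterexample: with e=0, b=0, Expression 1 = 0 but Expression 2 = 1.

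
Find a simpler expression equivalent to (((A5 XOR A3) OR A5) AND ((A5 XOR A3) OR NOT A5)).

By distribution ((E OR v) AND (E OR NOT v) = E):
= (A5 XOR A3)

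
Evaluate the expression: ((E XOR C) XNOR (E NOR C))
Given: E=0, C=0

Substituting: ((0 XOR 0) XNOR (0 NOR 0))
= 0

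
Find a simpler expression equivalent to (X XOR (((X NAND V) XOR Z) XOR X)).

By XOR self-cancellation ((E XOR v) XOR v = E):
= ((X NAND V) XOR Z)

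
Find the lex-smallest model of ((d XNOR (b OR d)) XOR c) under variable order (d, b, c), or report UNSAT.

d=0, b=0, c=0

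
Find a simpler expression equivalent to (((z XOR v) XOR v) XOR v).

By XOR self-cancellation ((E XOR v) XOR v = E):
= (z XOR v)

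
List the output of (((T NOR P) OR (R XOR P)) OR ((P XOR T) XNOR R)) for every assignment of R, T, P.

R | T | P | Output
------------------
0 | 0 | 0 | 1
0 | 0 | 1 | 1
0 | 1 | 0 | 0
0 | 1 | 1 | 1
1 | 0 | 0 | 1
1 | 0 | 1 | 1
1 | 1 | 0 | 1
1 | 1 | 1 | 0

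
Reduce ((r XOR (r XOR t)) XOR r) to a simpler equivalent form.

By XOR self-cancellation ((E XOR v) XOR v = E):
= (r XOR t)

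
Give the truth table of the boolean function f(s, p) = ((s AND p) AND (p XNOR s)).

s | p | Output
--------------
0 | 0 | 0
0 | 1 | 0
1 | 0 | 0
1 | 1 | 1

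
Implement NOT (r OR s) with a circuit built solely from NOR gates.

(((r NOR s) NOR (r NOR s)) NOR ((r NOR s) NOR (r NOR s)))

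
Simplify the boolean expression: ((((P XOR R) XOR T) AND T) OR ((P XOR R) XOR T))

By absorption (E OR (E AND v) = E):
= ((P XOR R) XOR T)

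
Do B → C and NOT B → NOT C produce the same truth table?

No, Inverse is not equivalent to original (counterexample: C=0, B=1)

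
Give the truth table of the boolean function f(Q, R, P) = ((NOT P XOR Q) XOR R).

Q | R | P | Output
------------------
0 | 0 | 0 | 1
0 | 0 | 1 | 0
0 | 1 | 0 | 0
0 | 1 | 1 | 1
1 | 0 | 0 | 0
1 | 0 | 1 | 1
1 | 1 | 0 | 1
1 | 1 | 1 | 0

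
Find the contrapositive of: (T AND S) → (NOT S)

Contrapositive: S → NOT (T AND S)
Note: A statement and its contrapositive are logically equivalent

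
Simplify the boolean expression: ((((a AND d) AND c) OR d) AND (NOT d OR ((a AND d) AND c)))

By distribution ((E OR v) AND (E OR NOT v) = E):
= ((a AND d) AND c)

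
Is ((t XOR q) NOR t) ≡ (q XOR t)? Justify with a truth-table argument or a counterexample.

No. Counterexample: with q=0, t=0, Expression 1 = 1 but Expression 2 = 0.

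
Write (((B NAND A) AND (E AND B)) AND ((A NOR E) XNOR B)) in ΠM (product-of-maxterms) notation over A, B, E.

ΠM(0, 1, 2, 3, 4, 5, 6, 7) = (A OR B OR E) AND (A OR B OR NOT E) AND (A OR NOT B OR E) AND (A OR NOT B OR NOT E) AND (NOT A OR B OR E) AND (NOT A OR B OR NOT E) AND (NOT A OR NOT B OR E) AND (NOT A OR NOT B OR NOT E)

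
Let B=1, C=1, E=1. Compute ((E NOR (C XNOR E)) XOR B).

Substituting: ((1 NOR (1 XNOR 1)) XOR 1)
= 1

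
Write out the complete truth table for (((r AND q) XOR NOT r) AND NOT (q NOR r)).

r | q | Output
--------------
0 | 0 | 0
0 | 1 | 1
1 | 0 | 0
1 | 1 | 1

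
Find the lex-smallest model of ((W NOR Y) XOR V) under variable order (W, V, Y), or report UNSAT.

W=0, V=0, Y=0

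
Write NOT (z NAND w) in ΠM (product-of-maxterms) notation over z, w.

ΠM(0, 1, 2) = (z OR w) AND (z OR NOT w) AND (NOT z OR w)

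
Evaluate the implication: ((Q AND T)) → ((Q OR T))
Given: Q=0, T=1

Antecedent ((Q AND T)) = 0; consequent ((Q OR T)) = 1.
0 → 1 = 1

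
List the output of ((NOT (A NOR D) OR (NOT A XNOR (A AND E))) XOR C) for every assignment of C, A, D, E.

C | A | D | E | Output
----------------------
0 | 0 | 0 | 0 | 0
0 | 0 | 0 | 1 | 0
0 | 0 | 1 | 0 | 1
0 | 0 | 1 | 1 | 1
0 | 1 | 0 | 0 | 1
0 | 1 | 0 | 1 | 1
0 | 1 | 1 | 0 | 1
0 | 1 | 1 | 1 | 1
1 | 0 | 0 | 0 | 1
1 | 0 | 0 | 1 | 1
1 | 0 | 1 | 0 | 0
1 | 0 | 1 | 1 | 0
1 | 1 | 0 | 0 | 0
1 | 1 | 0 | 1 | 0
1 | 1 | 1 | 0 | 0
1 | 1 | 1 | 1 | 0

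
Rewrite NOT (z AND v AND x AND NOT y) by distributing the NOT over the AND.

NOT z OR NOT v OR NOT x OR y
De Morgan's: NOT(AND of terms) = OR of negations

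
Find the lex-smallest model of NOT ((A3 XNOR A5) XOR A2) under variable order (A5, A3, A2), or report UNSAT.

A5=0, A3=0, A2=1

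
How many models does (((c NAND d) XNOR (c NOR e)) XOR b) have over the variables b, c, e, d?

Satisfying assignments: (0,0,0,0), (0,0,0,1), (0,1,0,1), (0,1,1,1), (1,0,1,0), (1,0,1,1), (1,1,0,0), (1,1,1,0)
Count: 8 out of 16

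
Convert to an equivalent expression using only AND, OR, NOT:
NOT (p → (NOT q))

p AND q
(Negated implication: NOT(A → B) = A AND NOT B)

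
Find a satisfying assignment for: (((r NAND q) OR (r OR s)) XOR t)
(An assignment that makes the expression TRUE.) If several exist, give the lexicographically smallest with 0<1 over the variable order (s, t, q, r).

s=0, t=0, q=0, r=0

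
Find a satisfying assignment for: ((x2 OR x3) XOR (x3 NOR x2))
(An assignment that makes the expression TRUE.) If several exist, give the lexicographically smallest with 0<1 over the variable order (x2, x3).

x2=0, x3=0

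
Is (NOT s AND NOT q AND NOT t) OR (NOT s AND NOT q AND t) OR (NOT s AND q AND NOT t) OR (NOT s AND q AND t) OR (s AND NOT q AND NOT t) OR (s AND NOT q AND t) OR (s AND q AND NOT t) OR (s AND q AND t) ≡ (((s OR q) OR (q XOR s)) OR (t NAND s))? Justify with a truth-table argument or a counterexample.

Yes, they are equivalent — the two output columns agree on all 8 assignments:
s | q | t | Expression 1 | Expression 2
---------------------------------------
0 | 0 | 0 | 1 | 1
0 | 0 | 1 | 1 | 1
0 | 1 | 0 | 1 | 1
0 | 1 | 1 | 1 | 1
1 | 0 | 0 | 1 | 1
1 | 0 | 1 | 1 | 1
1 | 1 | 0 | 1 | 1
1 | 1 | 1 | 1 | 1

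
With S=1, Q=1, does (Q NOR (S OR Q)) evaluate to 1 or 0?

Substituting: (1 NOR (1 OR 1))
= 0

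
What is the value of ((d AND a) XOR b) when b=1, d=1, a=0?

Substituting: ((1 AND 0) XOR 1)
= 1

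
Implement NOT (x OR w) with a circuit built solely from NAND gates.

(((x NAND x) NAND (w NAND w)) NAND ((x NAND x) NAND (w NAND w)))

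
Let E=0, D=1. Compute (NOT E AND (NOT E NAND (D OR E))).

Substituting: (NOT 0 AND (NOT 0 NAND (1 OR 0)))
= 0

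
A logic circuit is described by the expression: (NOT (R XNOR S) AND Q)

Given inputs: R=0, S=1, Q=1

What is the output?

Substituting: (NOT (0 XNOR 1) AND 1)
= 1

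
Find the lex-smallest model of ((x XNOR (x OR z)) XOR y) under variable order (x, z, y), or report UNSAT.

x=0, z=0, y=0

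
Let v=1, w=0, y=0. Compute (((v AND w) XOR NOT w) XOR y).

Substituting: (((1 AND 0) XOR NOT 0) XOR 0)
= 1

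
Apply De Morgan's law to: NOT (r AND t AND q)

NOT r OR NOT t OR NOT q
De Morgan's: NOT(AND of terms) = OR of negations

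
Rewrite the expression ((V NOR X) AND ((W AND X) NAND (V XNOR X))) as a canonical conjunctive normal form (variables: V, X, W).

(V OR NOT X OR W) AND (V OR NOT X OR NOT W) AND (NOT V OR X OR W) AND (NOT V OR X OR NOT W) AND (NOT V OR NOT X OR W) AND (NOT V OR NOT X OR NOT W)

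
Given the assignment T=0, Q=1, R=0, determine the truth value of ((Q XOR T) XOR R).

Substituting: ((1 XOR 0) XOR 0)
= 1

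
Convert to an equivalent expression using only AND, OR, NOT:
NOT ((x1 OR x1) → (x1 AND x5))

(x1 OR x1) AND NOT (x1 AND x5)
(Negated implication: NOT(A → B) = A AND NOT B)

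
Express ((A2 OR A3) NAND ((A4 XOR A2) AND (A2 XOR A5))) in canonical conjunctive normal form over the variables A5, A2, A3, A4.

(A5 OR NOT A2 OR A3 OR A4) AND (A5 OR NOT A2 OR NOT A3 OR A4) AND (NOT A5 OR A2 OR NOT A3 OR NOT A4)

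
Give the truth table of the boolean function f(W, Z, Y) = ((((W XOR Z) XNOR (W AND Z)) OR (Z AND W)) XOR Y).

W | Z | Y | Output
------------------
0 | 0 | 0 | 1
0 | 0 | 1 | 0
0 | 1 | 0 | 0
0 | 1 | 1 | 1
1 | 0 | 0 | 0
1 | 0 | 1 | 1
1 | 1 | 0 | 1
1 | 1 | 1 | 0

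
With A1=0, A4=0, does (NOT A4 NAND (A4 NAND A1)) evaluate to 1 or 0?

Substituting: (NOT 0 NAND (0 NAND 0))
= 0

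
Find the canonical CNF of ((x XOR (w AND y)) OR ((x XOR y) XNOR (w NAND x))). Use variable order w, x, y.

(w OR x OR y) AND (NOT w OR x OR y)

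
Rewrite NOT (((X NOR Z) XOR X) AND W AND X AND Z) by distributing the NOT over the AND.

NOT ((X NOR Z) XOR X) OR NOT W OR NOT X OR NOT Z
De Morgan's: NOT(AND of terms) = OR of negations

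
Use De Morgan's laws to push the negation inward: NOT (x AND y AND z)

NOT x OR NOT y OR NOT z
De Morgan's: NOT(AND of terms) = OR of negations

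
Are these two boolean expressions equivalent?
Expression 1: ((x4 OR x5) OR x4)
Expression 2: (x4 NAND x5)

No. Counterexample: with x5=0, x4=0, Expression 1 = 0 but Expression 2 = 1.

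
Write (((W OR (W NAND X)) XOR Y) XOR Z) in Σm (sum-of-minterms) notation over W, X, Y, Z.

Σm(0, 3, 4, 7, 8, 11, 12, 15) = (NOT W AND NOT X AND NOT Y AND NOT Z) OR (NOT W AND NOT X AND Y AND Z) OR (NOT W AND X AND NOT Y AND NOT Z) OR (NOT W AND X AND Y AND Z) OR (W AND NOT X AND NOT Y AND NOT Z) OR (W AND NOT X AND Y AND Z) OR (W AND X AND NOT Y AND NOT Z) OR (W AND X AND Y AND Z)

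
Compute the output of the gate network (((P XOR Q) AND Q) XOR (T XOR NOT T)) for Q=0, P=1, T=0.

Substituting: (((1 XOR 0) AND 0) XOR (0 XOR NOT 0))
= 1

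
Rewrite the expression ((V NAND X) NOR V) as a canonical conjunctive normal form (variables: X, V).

(X OR V) AND (X OR NOT V) AND (NOT X OR V) AND (NOT X OR NOT V)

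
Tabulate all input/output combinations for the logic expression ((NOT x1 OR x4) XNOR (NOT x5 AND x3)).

x3 | x4 | x1 | x5 | Output
--------------------------
0 | 0 | 0 | 0 | 0
0 | 0 | 0 | 1 | 0
0 | 0 | 1 | 0 | 1
0 | 0 | 1 | 1 | 1
0 | 1 | 0 | 0 | 0
0 | 1 | 0 | 1 | 0
0 | 1 | 1 | 0 | 0
0 | 1 | 1 | 1 | 0
1 | 0 | 0 | 0 | 1
1 | 0 | 0 | 1 | 0
1 | 0 | 1 | 0 | 0
1 | 0 | 1 | 1 | 1
1 | 1 | 0 | 0 | 1
1 | 1 | 0 | 1 | 0
1 | 1 | 1 | 0 | 1
1 | 1 | 1 | 1 | 0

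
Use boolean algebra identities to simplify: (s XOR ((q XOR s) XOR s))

By XOR self-cancellation ((E XOR v) XOR v = E):
= (q XOR s)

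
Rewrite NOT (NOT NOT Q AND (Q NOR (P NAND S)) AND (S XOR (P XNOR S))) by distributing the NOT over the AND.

NOT Q OR NOT (Q NOR (P NAND S)) OR NOT (S XOR (P XNOR S))
De Morgan's: NOT(AND of terms) = OR of negations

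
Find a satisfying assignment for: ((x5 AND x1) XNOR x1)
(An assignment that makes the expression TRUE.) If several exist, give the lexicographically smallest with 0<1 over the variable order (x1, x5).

x1=0, x5=0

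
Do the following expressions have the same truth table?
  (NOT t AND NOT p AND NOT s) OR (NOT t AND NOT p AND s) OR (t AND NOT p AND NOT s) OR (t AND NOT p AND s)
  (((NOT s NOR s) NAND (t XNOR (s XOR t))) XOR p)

Yes, they are equivalent — the two output columns agree on all 8 assignments:
t | p | s | Expression 1 | Expression 2
---------------------------------------
0 | 0 | 0 | 1 | 1
0 | 0 | 1 | 1 | 1
0 | 1 | 0 | 0 | 0
0 | 1 | 1 | 0 | 0
1 | 0 | 0 | 1 | 1
1 | 0 | 1 | 1 | 1
1 | 1 | 0 | 0 | 0
1 | 1 | 1 | 0 | 0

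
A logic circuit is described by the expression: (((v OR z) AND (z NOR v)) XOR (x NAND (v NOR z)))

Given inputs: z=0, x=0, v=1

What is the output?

Substituting: (((1 OR 0) AND (0 NOR 1)) XOR (0 NAND (1 NOR 0)))
= 1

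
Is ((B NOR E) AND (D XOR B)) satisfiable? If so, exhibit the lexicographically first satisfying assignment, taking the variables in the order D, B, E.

D=1, B=0, E=0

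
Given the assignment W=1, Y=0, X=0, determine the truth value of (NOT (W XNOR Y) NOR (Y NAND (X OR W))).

Substituting: (NOT (1 XNOR 0) NOR (0 NAND (0 OR 1)))
= 0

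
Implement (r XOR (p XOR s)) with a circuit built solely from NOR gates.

((((r NOR ((((p NOR s) NOR (p NOR s)) NOR ((p NOR s) NOR (p NOR s))) NOR ((((p NOR p) NOR (s NOR s)) NOR ((p NOR p) NOR (s NOR s))) NOR (((p NOR p) NOR (s NOR s)) NOR ((p NOR p) NOR (s NOR s)))))) NOR (r NOR ((((p NOR s) NOR (p NOR s)) NOR ((p NOR s) NOR (p NOR s))) NOR ((((p NOR p) NOR (s NOR s)) NOR ((p NOR p) NOR (s NOR s))) NOR (((p NOR p) NOR (s NOR s)) NOR ((p NOR p) NOR (s NOR s))))))) NOR ((r NOR ((((p NOR s) NOR (p NOR s)) NOR ((p NOR s) NOR (p NOR s))) NOR ((((p NOR p) NOR (s NOR s)) NOR ((p NOR p) NOR (s NOR s))) NOR (((p NOR p) NOR (s NOR s)) NOR ((p NOR p) NOR (s NOR s)))))) NOR (r NOR ((((p NOR s) NOR (p NOR s)) NOR ((p NOR s) NOR (p NOR s))) NOR ((((p NOR p) NOR (s NOR s)) NOR ((p NOR p) NOR (s NOR s))) NOR (((p NOR p) NOR (s NOR s)) NOR ((p NOR p) NOR (s NOR s)))))))) NOR ((((r NOR r) NOR (((((p NOR s) NOR (p NOR s)) NOR ((p NOR s) NOR (p NOR s))) NOR ((((p NOR p) NOR (s NOR s)) NOR ((p NOR p) NOR (s NOR s))) NOR (((p NOR p) NOR (s NOR s)) NOR ((p NOR p) NOR (s NOR s))))) NOR ((((p NOR s) NOR (p NOR s)) NOR ((p NOR s) NOR (p NOR s))) NOR ((((p NOR p) NOR (s NOR s)) NOR ((p NOR p) NOR (s NOR s))) NOR (((p NOR p) NOR (s NOR s)) NOR ((p NOR p) NOR (s NOR s))))))) NOR ((r NOR r) NOR (((((p NOR s) NOR (p NOR s)) NOR ((p NOR s) NOR (p NOR s))) NOR ((((p NOR p) NOR (s NOR s)) NOR ((p NOR p) NOR (s NOR s))) NOR (((p NOR p) NOR (s NOR s)) NOR ((p NOR p) NOR (s NOR s))))) NOR ((((p NOR s) NOR (p NOR s)) NOR ((p NOR s) NOR (p NOR s))) NOR ((((p NOR p) NOR (s NOR s)) NOR ((p NOR p) NOR (s NOR s))) NOR (((p NOR p) NOR (s NOR s)) NOR ((p NOR p) NOR (s NOR s)))))))) NOR (((r NOR r) NOR (((((p NOR s) NOR (p NOR s)) NOR ((p NOR s) NOR (p NOR s))) NOR ((((p NOR p) NOR (s NOR s)) NOR ((p NOR p) NOR (s NOR s))) NOR (((p NOR p) NOR (s NOR s)) NOR ((p NOR p) NOR (s NOR s))))) NOR ((((p NOR s) NOR (p NOR s)) NOR ((p NOR s) NOR (p NOR s))) NOR ((((p NOR p) NOR (s NOR s)) NOR ((p NOR p) NOR (s NOR s))) NOR (((p NOR p) NOR (s NOR s)) NOR ((p NOR p) NOR (s NOR s))))))) NOR ((r NOR r) NOR (((((p NOR s) NOR (p NOR s)) NOR ((p NOR s) NOR (p NOR s))) NOR ((((p NOR p) NOR (s NOR s)) NOR ((p NOR p) NOR (s NOR s))) NOR (((p NOR p) NOR (s NOR s)) NOR ((p NOR p) NOR (s NOR s))))) NOR ((((p NOR s) NOR (p NOR s)) NOR ((p NOR s) NOR (p NOR s))) NOR ((((p NOR p) NOR (s NOR s)) NOR ((p NOR p) NOR (s NOR s))) NOR (((p NOR p) NOR (s NOR s)) NOR ((p NOR p) NOR (s NOR s))))))))))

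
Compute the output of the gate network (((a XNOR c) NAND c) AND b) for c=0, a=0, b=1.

Substituting: (((0 XNOR 0) NAND 0) AND 1)
= 1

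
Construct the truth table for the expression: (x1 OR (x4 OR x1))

x4 | x1 | Output
----------------
0 | 0 | 0
0 | 1 | 1
1 | 0 | 1
1 | 1 | 1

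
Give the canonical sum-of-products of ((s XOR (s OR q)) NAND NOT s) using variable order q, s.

Σm(0, 1, 3) = (NOT q AND NOT s) OR (NOT q AND s) OR (q AND s)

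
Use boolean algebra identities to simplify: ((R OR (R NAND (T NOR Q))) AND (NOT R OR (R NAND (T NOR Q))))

By distribution ((E OR v) AND (E OR NOT v) = E):
= (R NAND (T NOR Q))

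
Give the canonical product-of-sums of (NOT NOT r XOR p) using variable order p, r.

ΠM(0, 3) = (p OR r) AND (NOT p OR NOT r)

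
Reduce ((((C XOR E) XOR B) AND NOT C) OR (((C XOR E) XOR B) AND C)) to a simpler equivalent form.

By distribution ((E AND v) OR (E AND NOT v) = E):
= ((C XOR E) XOR B)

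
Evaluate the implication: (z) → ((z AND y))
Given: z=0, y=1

Antecedent (z) = 0; consequent ((z AND y)) = 0.
0 → 0 = 1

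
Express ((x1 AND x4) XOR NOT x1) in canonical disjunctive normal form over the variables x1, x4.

(NOT x1 AND NOT x4) OR (NOT x1 AND x4) OR (x1 AND x4)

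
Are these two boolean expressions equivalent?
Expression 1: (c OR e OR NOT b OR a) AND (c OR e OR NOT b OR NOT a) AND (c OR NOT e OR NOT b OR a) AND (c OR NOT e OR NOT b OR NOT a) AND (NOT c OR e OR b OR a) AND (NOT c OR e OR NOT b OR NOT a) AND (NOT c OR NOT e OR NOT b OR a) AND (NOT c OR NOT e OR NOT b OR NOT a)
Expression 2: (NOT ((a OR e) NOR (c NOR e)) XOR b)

Yes, they are equivalent — the two output columns agree on all 16 assignments:
c | e | b | a | Expression 1 | Expression 2
-------------------------------------------
0 | 0 | 0 | 0 | 1 | 1
0 | 0 | 0 | 1 | 1 | 1
0 | 0 | 1 | 0 | 0 | 0
0 | 0 | 1 | 1 | 0 | 0
0 | 1 | 0 | 0 | 1 | 1
0 | 1 | 0 | 1 | 1 | 1
0 | 1 | 1 | 0 | 0 | 0
0 | 1 | 1 | 1 | 0 | 0
1 | 0 | 0 | 0 | 0 | 0
1 | 0 | 0 | 1 | 1 | 1
1 | 0 | 1 | 0 | 1 | 1
1 | 0 | 1 | 1 | 0 | 0
1 | 1 | 0 | 0 | 1 | 1
1 | 1 | 0 | 1 | 1 | 1
1 | 1 | 1 | 0 | 0 | 0
1 | 1 | 1 | 1 | 0 | 0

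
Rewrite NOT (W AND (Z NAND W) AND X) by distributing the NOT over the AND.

NOT W OR NOT (Z NAND W) OR NOT X
De Morgan's: NOT(AND of terms) = OR of negations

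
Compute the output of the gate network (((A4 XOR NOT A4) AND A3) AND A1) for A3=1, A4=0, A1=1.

Substituting: (((0 XOR NOT 0) AND 1) AND 1)
= 1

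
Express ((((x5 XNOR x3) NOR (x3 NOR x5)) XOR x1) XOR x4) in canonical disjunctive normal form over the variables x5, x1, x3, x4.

(NOT x5 AND NOT x1 AND NOT x3 AND x4) OR (NOT x5 AND NOT x1 AND x3 AND NOT x4) OR (NOT x5 AND x1 AND NOT x3 AND NOT x4) OR (NOT x5 AND x1 AND x3 AND x4) OR (x5 AND NOT x1 AND NOT x3 AND NOT x4) OR (x5 AND NOT x1 AND x3 AND x4) OR (x5 AND x1 AND NOT x3 AND x4) OR (x5 AND x1 AND x3 AND NOT x4)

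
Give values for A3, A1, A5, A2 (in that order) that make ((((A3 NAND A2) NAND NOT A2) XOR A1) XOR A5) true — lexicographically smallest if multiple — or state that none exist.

A3=0, A1=0, A5=0, A2=1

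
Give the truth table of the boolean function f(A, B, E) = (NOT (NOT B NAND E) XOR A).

A | B | E | Output
------------------
0 | 0 | 0 | 0
0 | 0 | 1 | 1
0 | 1 | 0 | 0
0 | 1 | 1 | 0
1 | 0 | 0 | 1
1 | 0 | 1 | 0
1 | 1 | 0 | 1
1 | 1 | 1 | 1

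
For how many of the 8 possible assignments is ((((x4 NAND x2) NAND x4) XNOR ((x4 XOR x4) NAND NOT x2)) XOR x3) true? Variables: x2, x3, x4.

Satisfying assignments: (0,0,0), (0,1,1), (1,0,0), (1,0,1)
Count: 4 out of 8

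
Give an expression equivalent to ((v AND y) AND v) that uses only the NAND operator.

((((v NAND y) NAND (v NAND y)) NAND v) NAND (((v NAND y) NAND (v NAND y)) NAND v))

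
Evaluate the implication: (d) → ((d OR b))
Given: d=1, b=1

Antecedent (d) = 1; consequent ((d OR b)) = 1.
1 → 1 = 1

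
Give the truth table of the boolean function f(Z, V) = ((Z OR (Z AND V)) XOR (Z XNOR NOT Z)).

Z | V | Output
--------------
0 | 0 | 0
0 | 1 | 0
1 | 0 | 1
1 | 1 | 1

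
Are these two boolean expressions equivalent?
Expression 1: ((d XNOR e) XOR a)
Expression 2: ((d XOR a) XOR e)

No. Counterexample: with d=0, a=0, e=0, Expression 1 = 1 but Expression 2 = 0.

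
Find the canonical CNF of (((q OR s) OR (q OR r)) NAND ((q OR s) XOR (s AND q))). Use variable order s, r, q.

(s OR r OR NOT q) AND (s OR NOT r OR NOT q) AND (NOT s OR r OR q) AND (NOT s OR NOT r OR q)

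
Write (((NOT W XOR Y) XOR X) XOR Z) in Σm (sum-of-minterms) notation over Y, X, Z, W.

Σm(0, 3, 5, 6, 9, 10, 12, 15) = (NOT Y AND NOT X AND NOT Z AND NOT W) OR (NOT Y AND NOT X AND Z AND W) OR (NOT Y AND X AND NOT Z AND W) OR (NOT Y AND X AND Z AND NOT W) OR (Y AND NOT X AND NOT Z AND W) OR (Y AND NOT X AND Z AND NOT W) OR (Y AND X AND NOT Z AND NOT W) OR (Y AND X AND Z AND W)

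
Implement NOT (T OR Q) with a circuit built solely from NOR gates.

(((T NOR Q) NOR (T NOR Q)) NOR ((T NOR Q) NOR (T NOR Q)))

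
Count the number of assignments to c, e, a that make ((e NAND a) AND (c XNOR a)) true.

Satisfying assignments: (0,0,0), (0,1,0), (1,0,1)
Count: 3 out of 8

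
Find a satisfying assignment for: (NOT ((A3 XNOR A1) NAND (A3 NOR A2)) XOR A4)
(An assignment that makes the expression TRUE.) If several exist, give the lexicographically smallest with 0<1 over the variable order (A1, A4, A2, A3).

A1=0, A4=0, A2=0, A3=0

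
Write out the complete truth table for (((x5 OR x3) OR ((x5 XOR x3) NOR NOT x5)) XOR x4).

x3 | x5 | x4 | Output
---------------------
0 | 0 | 0 | 0
0 | 0 | 1 | 1
0 | 1 | 0 | 1
0 | 1 | 1 | 0
1 | 0 | 0 | 1
1 | 0 | 1 | 0
1 | 1 | 0 | 1
1 | 1 | 1 | 0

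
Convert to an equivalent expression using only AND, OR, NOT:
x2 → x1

NOT x2 OR x1
(Implication elimination: A → B = NOT A OR B)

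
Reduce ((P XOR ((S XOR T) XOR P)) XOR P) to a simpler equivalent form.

By XOR self-cancellation ((E XOR v) XOR v = E):
= ((S XOR T) XOR P)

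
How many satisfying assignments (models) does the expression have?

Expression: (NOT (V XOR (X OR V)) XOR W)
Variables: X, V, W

Satisfying assignments: (0,0,0), (0,1,0), (1,0,1), (1,1,0)
Count: 4 out of 8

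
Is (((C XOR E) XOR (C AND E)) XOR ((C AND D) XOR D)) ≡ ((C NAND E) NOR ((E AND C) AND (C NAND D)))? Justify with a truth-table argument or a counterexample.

No. Counterexample: with C=0, E=0, D=1, Expression 1 = 1 but Expression 2 = 0.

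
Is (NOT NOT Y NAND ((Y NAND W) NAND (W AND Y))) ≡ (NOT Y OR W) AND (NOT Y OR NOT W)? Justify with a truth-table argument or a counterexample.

Yes, they are equivalent — the two output columns agree on all 4 assignments:
Y | W | Expression 1 | Expression 2
-----------------------------------
0 | 0 | 1 | 1
0 | 1 | 1 | 1
1 | 0 | 0 | 0
1 | 1 | 0 | 0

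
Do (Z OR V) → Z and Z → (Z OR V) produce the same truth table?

No, Converse is not equivalent to original (counterexample: Z=0, W=0, V=1)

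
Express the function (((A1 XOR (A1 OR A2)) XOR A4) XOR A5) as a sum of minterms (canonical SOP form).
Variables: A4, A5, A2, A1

Σm(2, 4, 5, 7, 8, 9, 11, 14) = (NOT A4 AND NOT A5 AND A2 AND NOT A1) OR (NOT A4 AND A5 AND NOT A2 AND NOT A1) OR (NOT A4 AND A5 AND NOT A2 AND A1) OR (NOT A4 AND A5 AND A2 AND A1) OR (A4 AND NOT A5 AND NOT A2 AND NOT A1) OR (A4 AND NOT A5 AND NOT A2 AND A1) OR (A4 AND NOT A5 AND A2 AND A1) OR (A4 AND A5 AND A2 AND NOT A1)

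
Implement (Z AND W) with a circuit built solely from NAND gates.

((Z NAND W) NAND (Z NAND W))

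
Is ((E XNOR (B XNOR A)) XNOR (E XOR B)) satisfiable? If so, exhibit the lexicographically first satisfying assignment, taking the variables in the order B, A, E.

B=0, A=0, E=0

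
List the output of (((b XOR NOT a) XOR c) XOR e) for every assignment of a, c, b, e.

a | c | b | e | Output
----------------------
0 | 0 | 0 | 0 | 1
0 | 0 | 0 | 1 | 0
0 | 0 | 1 | 0 | 0
0 | 0 | 1 | 1 | 1
0 | 1 | 0 | 0 | 0
0 | 1 | 0 | 1 | 1
0 | 1 | 1 | 0 | 1
0 | 1 | 1 | 1 | 0
1 | 0 | 0 | 0 | 0
1 | 0 | 0 | 1 | 1
1 | 0 | 1 | 0 | 1
1 | 0 | 1 | 1 | 0
1 | 1 | 0 | 0 | 1
1 | 1 | 0 | 1 | 0
1 | 1 | 1 | 0 | 0
1 | 1 | 1 | 1 | 1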